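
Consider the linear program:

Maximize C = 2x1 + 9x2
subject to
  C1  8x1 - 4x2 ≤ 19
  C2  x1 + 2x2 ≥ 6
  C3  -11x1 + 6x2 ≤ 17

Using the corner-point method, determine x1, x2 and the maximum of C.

Corner points and C = 2x1 + 9x2:
  (31/10, 29/20) → C = 77/4
  (91/2, 345/4) → C = 3469/4
  (1/14, 83/28) → C = 751/28

x1 = 91/2, x2 = 345/4, maximum C = 3469/4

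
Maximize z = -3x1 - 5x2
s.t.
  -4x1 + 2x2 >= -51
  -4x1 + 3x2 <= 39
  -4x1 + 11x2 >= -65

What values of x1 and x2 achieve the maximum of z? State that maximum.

Extreme points and z = -3x1 - 5x2:
  (231/4, 90) → z = -2493/4
  (431/36, -14/9) → z = -1013/36
  (-39/2, -13) → z = 247/2

x1 = -39/2, x2 = -13, maximum z = 247/2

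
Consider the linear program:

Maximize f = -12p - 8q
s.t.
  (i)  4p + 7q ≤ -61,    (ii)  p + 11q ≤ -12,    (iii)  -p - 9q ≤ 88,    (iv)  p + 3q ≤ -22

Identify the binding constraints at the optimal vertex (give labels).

Corner points and f = -12p - 8q:
  (67/29, -291/29) → f = 1524/29
  (-29/5, -27/5) → f = 564/5
  (-430, 38) → f = 4856
  (-103/4, 5/4) → f = 299

The maximum is at (-430, 38). Substituting into each constraint, equality holds for (ii) and (iii); the remaining constraints have slack.

(ii) and (iii)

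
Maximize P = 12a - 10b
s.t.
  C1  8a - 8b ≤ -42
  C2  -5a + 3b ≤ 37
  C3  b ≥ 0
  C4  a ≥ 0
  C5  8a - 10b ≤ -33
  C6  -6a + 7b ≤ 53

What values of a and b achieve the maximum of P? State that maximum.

a = 65/4, b = 43/2, maximum P = -20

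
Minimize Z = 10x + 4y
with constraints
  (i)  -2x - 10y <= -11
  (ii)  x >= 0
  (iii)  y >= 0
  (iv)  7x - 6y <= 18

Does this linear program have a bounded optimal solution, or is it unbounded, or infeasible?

bounded optimum

Vertices and Z = 10x + 4y:
  (0, 11/10) → Z = 22/5
  (3, 1/2) → Z = 32
The feasible region has finitely many vertices and no improving ray; the minimum is 22/5 at (0, 11/10).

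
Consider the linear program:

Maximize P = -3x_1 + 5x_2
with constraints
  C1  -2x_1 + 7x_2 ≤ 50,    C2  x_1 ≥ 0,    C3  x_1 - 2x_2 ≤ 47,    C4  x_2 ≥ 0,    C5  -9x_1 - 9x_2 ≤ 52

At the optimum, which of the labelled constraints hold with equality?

C1 and C2

Vertices and P = -3x_1 + 5x_2:
  (0, 50/7) → P = 250/7
  (143, 48) → P = -189
  (0, 0) → P = 0
  (47, 0) → P = -141

The maximum is at (0, 50/7). Substituting into each constraint, equality holds for C1 and C2; the remaining constraints have slack.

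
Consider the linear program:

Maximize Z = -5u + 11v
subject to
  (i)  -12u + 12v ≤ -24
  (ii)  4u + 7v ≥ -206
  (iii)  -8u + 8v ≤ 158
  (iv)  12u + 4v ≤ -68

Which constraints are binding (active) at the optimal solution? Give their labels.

Feasible corners and Z = -5u + 11v:
  (-192/11, -214/11) → Z = -1394/11
  (-15/4, -23/4) → Z = -89/2
  (87/17, -550/17) → Z = -6485/17

The maximum is at (-15/4, -23/4). Substituting into each constraint, equality holds for (i) and (iv); the remaining constraints have slack.

(i) and (iv)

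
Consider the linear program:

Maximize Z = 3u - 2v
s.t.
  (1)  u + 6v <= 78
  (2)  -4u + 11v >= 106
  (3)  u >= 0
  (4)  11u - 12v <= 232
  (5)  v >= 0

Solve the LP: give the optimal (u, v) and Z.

Extreme points and Z = 3u - 2v:
  (222/35, 418/35) → Z = -34/7
  (0, 13) → Z = -26
  (0, 106/11) → Z = -212/11

The binding constraints are u + 6v = 78 and -4u + 11v = 106.
Solving simultaneously gives u = 222/35, v = 418/35.

u = 222/35, v = 418/35, maximum Z = -34/7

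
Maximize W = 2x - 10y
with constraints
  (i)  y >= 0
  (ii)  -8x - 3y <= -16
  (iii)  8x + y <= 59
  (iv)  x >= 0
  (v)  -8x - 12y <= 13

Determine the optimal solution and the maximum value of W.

x = 59/8, y = 0, maximum W = 59/4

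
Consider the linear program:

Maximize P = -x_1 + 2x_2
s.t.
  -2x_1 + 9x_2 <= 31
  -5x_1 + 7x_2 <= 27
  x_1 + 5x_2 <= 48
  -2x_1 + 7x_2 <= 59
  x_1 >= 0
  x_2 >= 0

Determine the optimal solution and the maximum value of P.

Extreme points and P = -x_1 + 2x_2:
  (277/19, 127/19) → P = -23/19
  (0, 31/9) → P = 62/9
  (48, 0) → P = -48
  (0, 0) → P = 0

x_1 = 0, x_2 = 31/9, maximum P = 62/9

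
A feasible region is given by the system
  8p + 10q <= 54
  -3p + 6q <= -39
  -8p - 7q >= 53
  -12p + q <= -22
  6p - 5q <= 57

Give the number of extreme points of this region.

Pairwise boundary intersections that survive every other constraint:
  (101/92, -203/23)
  (67/41, -387/41)
  (53/54, -92/9)

3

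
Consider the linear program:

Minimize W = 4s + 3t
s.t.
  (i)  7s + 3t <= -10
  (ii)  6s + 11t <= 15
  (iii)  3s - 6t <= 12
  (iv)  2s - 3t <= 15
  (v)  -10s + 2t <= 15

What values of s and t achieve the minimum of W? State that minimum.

s = -19/9, t = -55/18, minimum W = -317/18

The optimum lies where 3s - 6t = 12 and -10s + 2t = 15.
Solving simultaneously gives s = -19/9, t = -55/18.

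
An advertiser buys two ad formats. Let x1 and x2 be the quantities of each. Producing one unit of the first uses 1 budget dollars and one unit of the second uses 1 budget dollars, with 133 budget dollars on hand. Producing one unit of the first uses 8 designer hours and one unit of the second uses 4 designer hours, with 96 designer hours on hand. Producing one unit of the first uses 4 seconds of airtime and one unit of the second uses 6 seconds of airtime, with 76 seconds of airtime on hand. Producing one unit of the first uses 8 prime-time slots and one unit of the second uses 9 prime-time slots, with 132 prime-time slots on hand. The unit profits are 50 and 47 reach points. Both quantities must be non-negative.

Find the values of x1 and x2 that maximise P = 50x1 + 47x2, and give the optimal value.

Corner points and P = 50x1 + 47x2:
  (0, 0) → P = 0
  (0, 38/3) → P = 1786/3
  (12, 0) → P = 600
  (17/2, 7) → P = 754

The optimum lies where 8x1 + 4x2 = 96 and 4x1 + 6x2 = 76.
Solving simultaneously gives x1 = 17/2, x2 = 7.

x1 = 17/2, x2 = 7, maximum P = 754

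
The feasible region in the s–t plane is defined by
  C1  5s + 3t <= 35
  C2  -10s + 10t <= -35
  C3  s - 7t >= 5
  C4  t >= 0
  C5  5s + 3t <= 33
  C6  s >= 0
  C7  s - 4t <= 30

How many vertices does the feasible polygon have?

Intersecting each pair of boundary lines and keeping only the points that satisfy every inequality leaves:
  (5, 0)
  (123/19, 4/19)
  (33/5, 0)

3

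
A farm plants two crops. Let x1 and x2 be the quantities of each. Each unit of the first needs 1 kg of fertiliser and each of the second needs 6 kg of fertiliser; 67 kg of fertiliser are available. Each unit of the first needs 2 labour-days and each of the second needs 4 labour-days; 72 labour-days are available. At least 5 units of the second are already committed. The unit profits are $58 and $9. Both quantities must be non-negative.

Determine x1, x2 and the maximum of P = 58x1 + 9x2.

x1 = 26, x2 = 5, maximum P = 1553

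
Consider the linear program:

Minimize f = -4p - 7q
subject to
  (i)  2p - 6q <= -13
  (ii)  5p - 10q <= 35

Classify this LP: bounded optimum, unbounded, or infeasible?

unbounded

From the feasible point (34, 27/2), moving in the direction (10, 5) keeps every constraint satisfied while f decreases without bound.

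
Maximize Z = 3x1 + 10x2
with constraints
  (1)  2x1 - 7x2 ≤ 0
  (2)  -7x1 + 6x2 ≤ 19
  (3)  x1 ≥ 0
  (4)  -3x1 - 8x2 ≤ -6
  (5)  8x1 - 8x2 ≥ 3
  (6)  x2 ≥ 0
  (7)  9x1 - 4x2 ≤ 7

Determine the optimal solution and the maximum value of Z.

x1 = 11/10, x2 = 29/40, maximum Z = 211/20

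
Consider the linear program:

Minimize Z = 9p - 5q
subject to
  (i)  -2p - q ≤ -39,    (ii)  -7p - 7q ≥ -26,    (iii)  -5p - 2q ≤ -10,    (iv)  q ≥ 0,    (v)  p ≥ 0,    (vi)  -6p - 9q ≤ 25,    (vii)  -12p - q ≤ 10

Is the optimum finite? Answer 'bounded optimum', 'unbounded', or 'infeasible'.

The boundaries -2p - q = -39 and q = 0 meet at (39/2, 0), but that point violates -7p - 7q ≥ -26. Every candidate vertex is excluded by some other constraint, so the feasible region is empty.

infeasible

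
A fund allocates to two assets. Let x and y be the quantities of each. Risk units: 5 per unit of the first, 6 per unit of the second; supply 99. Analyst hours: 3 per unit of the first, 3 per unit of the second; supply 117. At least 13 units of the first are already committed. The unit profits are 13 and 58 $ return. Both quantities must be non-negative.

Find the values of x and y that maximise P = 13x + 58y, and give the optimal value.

Feasible corners and P = 13x + 58y:
  (99/5, 0) → P = 1287/5
  (13, 0) → P = 169
  (13, 17/3) → P = 1493/3

The binding constraints are 5x + 6y = 99 and x = 13.
Solving simultaneously gives x = 13, y = 17/3.

x = 13, y = 17/3, maximum P = 1493/3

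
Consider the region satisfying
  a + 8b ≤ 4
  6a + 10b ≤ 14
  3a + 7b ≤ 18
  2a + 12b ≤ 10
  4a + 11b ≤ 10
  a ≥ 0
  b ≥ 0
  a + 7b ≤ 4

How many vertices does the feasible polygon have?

5

The feasible vertices (each the meet of two boundaries and inside every other half-plane) are:
  (12/7, 2/7)
  (0, 1/2)
  (27/13, 2/13)
  (7/3, 0)
  (0, 0)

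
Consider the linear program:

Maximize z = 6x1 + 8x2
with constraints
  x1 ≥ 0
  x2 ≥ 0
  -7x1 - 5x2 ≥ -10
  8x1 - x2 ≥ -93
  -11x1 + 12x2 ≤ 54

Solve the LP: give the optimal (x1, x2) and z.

x1 = 0, x2 = 2, maximum z = 16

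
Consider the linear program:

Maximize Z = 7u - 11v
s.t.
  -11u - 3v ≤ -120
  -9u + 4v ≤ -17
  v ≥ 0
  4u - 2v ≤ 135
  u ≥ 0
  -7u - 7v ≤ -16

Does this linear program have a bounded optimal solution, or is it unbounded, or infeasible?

bounded optimum

Feasible corners and Z = 7u - 11v:
  (531/71, 893/71) → Z = -86
  (120/11, 0) → Z = 840/11
  (135/4, 0) → Z = 945/4
The feasible region has finitely many vertices and no improving ray; the maximum is 945/4 at (135/4, 0).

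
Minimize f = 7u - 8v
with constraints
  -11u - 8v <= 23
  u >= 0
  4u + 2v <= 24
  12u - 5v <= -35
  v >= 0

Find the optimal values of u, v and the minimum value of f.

Vertices and f = 7u - 8v:
  (0, 12) → f = -96
  (0, 7) → f = -56
  (25/22, 107/11) → f = -1537/22

The optimum lies where u = 0 and 4u + 2v = 24.
Solving simultaneously gives u = 0, v = 12.

u = 0, v = 12, minimum f = -96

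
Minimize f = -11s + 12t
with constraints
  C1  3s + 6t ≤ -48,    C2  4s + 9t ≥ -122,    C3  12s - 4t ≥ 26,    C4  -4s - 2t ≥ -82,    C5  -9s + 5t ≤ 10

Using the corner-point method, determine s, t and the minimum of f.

Extreme points and f = -11s + 12t:
  (-3/7, -109/14) → f = -621/7
  (98/3, -73/3) → f = -1954/3
  (-127/62, -392/31) → f = -8011/62
  (491/14, -204/7) → f = -1471/2

The binding constraints are 4s + 9t = -122 and -4s - 2t = -82.
Solving simultaneously gives s = 491/14, t = -204/7.

s = 491/14, t = -204/7, minimum f = -1471/2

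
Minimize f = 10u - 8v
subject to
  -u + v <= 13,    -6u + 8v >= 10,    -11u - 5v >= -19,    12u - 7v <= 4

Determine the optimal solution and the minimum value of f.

The binding constraints are -u + v = 13 and -6u + 8v = 10.
Solving simultaneously gives u = -47, v = -34.

u = -47, v = -34, minimum f = -198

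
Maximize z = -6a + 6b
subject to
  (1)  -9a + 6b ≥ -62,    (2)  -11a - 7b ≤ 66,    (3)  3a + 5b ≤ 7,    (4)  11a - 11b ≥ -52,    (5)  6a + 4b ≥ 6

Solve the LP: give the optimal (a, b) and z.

a = 1/9, b = 4/3, maximum z = 22/3

Extreme points and z = -6a + 6b:
  (352/63, -41/21) → z = -950/21
  (71/18, -53/12) → z = -301/6
  (1/9, 4/3) → z = 22/3

The binding constraints are 3a + 5b = 7 and 6a + 4b = 6.
Solving simultaneously gives a = 1/9, b = 4/3.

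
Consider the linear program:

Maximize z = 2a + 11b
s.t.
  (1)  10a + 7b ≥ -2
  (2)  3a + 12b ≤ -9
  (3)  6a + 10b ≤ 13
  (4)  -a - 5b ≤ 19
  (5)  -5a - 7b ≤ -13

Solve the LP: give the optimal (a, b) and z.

a = 73/13, b = -28/13, maximum z = -162/13

Feasible corners and z = 2a + 11b:
  (41/7, -31/14) → z = -177/14
  (73/13, -28/13) → z = -162/13
  (51/4, -127/20) → z = -887/20
  (11, -6) → z = -44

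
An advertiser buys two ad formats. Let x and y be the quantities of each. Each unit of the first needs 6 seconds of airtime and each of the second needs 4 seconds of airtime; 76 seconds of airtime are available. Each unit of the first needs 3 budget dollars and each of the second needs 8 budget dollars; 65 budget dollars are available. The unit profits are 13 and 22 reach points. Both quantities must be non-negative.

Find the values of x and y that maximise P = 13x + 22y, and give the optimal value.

x = 29/3, y = 9/2, maximum P = 674/3

Feasible corners and P = 13x + 22y:
  (0, 0) → P = 0
  (0, 65/8) → P = 715/4
  (38/3, 0) → P = 494/3
  (29/3, 9/2) → P = 674/3

The binding constraints are 6x + 4y = 76 and 3x + 8y = 65.
Solving simultaneously gives x = 29/3, y = 9/2.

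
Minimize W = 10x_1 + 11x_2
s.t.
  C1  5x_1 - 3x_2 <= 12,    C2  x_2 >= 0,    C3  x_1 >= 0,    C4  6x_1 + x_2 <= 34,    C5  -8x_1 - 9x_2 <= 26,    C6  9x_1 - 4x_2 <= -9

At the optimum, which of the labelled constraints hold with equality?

Corner points and W = 10x_1 + 11x_2:
  (0, 34) → W = 374
  (0, 9/4) → W = 99/4
  (127/33, 120/11) → W = 5230/33

The minimum is at (0, 9/4). Substituting into each constraint, equality holds for C3 and C6; the remaining constraints have slack.

C3 and C6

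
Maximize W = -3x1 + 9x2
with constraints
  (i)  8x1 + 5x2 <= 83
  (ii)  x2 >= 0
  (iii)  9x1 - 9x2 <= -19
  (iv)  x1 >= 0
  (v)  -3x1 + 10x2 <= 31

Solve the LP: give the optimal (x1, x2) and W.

Extreme points and W = -3x1 + 9x2:
  (0, 19/9) → W = 19
  (89/63, 74/21) → W = 577/21
  (0, 31/10) → W = 279/10

At the optimal vertex, x1 = 0 and -3x1 + 10x2 = 31.
Solving simultaneously gives x1 = 0, x2 = 31/10.

x1 = 0, x2 = 31/10, maximum W = 279/10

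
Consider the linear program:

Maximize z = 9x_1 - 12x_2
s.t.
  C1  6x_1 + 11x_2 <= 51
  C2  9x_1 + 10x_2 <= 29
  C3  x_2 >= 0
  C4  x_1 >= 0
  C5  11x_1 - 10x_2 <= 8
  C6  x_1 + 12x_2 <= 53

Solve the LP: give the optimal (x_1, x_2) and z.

Feasible corners and z = 9x_1 - 12x_2:
  (0, 29/10) → z = -174/5
  (37/20, 247/200) → z = 183/100
  (0, 0) → z = 0
  (8/11, 0) → z = 72/11

The optimum lies where x_2 = 0 and 11x_1 - 10x_2 = 8.
Solving simultaneously gives x_1 = 8/11, x_2 = 0.

x_1 = 8/11, x_2 = 0, maximum z = 72/11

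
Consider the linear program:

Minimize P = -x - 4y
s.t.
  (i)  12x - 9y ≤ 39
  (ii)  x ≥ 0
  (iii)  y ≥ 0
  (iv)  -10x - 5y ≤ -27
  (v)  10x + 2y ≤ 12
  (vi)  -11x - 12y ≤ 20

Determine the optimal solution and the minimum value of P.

Corner points and P = -x - 4y:
  (0, 27/5) → P = -108/5
  (0, 6) → P = -24
  (1/5, 5) → P = -101/5

x = 0, y = 6, minimum P = -24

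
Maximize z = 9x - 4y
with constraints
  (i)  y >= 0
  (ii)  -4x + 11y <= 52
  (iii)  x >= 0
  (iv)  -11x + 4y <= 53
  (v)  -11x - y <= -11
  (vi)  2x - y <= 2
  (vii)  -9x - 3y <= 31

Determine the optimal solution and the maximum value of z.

x = 37/9, y = 56/9, maximum z = 109/9

Extreme points and z = 9x - 4y:
  (1, 0) → z = 9
  (69/125, 616/125) → z = -1843/125
  (37/9, 56/9) → z = 109/9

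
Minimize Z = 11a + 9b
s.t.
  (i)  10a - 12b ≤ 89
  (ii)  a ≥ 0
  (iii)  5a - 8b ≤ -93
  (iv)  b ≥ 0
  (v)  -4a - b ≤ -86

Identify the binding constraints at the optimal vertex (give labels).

Feasible corners and Z = 11a + 9b:
  (457/5, 275/4) → Z = 32483/20
  (0, 86) → Z = 774
  (595/37, 802/37) → Z = 13763/37
The feasible region is unbounded (it extends along (0, 1), (6, 5)), but Z strictly increases along every unbounded feasible direction, so there is no improving ray and the minimum is attained at a vertex.

The minimum is at (595/37, 802/37). Substituting into each constraint, equality holds for (iii) and (v); the remaining constraints have slack.

(iii) and (v)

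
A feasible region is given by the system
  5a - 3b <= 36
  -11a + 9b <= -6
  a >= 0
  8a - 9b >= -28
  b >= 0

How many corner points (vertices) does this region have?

Of the 10 pairwise boundary intersections, those satisfying every inequality are:
  (136/7, 428/21)
  (36/5, 0)
  (34/3, 356/27)
  (6/11, 0)

4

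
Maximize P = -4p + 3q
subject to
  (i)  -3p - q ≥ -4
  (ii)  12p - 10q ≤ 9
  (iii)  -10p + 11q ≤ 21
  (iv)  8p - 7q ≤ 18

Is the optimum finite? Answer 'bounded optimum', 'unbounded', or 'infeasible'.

unbounded

From the feasible point (7/6, 1/2), moving in the direction (-11, -10) keeps every constraint satisfied while P increases without bound.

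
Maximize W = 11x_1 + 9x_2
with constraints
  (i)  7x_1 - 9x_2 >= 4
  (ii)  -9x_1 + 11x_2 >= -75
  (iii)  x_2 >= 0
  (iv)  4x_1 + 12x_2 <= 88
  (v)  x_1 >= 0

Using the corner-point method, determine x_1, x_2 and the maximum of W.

x_1 = 467/38, x_2 = 123/38, maximum W = 3122/19

Corner points and W = 11x_1 + 9x_2:
  (4/7, 0) → W = 44/7
  (7, 5) → W = 122
  (25/3, 0) → W = 275/3
  (467/38, 123/38) → W = 3122/19

The optimum lies where -9x_1 + 11x_2 = -75 and 4x_1 + 12x_2 = 88.
Solving simultaneously gives x_1 = 467/38, x_2 = 123/38.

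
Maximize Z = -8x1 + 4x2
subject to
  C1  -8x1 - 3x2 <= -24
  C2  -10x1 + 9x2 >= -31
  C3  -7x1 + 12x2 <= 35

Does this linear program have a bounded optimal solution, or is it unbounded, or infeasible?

Vertices and Z = -8x1 + 4x2:
  (103/34, -4/51) → Z = -1252/51
  (61/39, 448/117) → Z = 328/117
  (229/19, 189/19) → Z = -1076/19
The feasible region has finitely many vertices and no improving ray; the maximum is 328/117 at (61/39, 448/117).

bounded optimum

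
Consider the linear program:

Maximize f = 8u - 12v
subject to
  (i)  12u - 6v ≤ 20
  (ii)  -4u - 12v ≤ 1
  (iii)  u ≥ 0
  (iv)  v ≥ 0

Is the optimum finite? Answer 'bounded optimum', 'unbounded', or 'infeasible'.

Extreme points and f = 8u - 12v:
  (5/3, 0) → f = 40/3
  (0, 0) → f = 0
The feasible region has finitely many vertices and no improving ray; the maximum is 40/3 at (5/3, 0).

bounded optimum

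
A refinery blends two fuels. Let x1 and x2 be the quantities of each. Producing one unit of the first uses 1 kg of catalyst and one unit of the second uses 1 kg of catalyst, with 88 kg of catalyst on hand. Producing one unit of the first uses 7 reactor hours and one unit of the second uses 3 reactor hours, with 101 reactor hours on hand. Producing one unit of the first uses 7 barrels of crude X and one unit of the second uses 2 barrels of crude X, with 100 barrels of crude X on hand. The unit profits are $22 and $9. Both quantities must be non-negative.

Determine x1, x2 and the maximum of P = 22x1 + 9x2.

x1 = 14, x2 = 1, maximum P = 317

Feasible corners and P = 22x1 + 9x2:
  (0, 0) → P = 0
  (0, 101/3) → P = 303
  (100/7, 0) → P = 2200/7
  (14, 1) → P = 317

The binding constraints are 7x1 + 3x2 = 101 and 7x1 + 2x2 = 100.
Solving simultaneously gives x1 = 14, x2 = 1.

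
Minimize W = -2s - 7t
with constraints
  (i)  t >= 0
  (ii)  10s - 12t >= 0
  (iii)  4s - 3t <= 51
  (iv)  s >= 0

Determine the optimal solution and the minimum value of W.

The optimum lies where 10s - 12t = 0 and 4s - 3t = 51.
Solving simultaneously gives s = 34, t = 85/3.

s = 34, t = 85/3, minimum W = -799/3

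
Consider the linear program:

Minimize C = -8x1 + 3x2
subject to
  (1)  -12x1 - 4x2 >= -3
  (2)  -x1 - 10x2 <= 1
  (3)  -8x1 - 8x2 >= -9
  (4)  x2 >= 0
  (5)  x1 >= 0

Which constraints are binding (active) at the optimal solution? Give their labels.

Vertices and C = -8x1 + 3x2:
  (1/4, 0) → C = -2
  (0, 3/4) → C = 9/4
  (0, 0) → C = 0

The minimum is at (1/4, 0). Substituting into each constraint, equality holds for (1) and (4); the remaining constraints have slack.

(1) and (4)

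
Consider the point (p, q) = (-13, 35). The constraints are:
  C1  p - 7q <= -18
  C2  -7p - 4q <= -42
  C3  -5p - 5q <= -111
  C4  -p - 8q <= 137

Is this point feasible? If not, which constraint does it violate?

not feasible — violates C3

Constraint C3: -5p - 5q = -110, which is not ≤ -111. All other constraints are satisfied.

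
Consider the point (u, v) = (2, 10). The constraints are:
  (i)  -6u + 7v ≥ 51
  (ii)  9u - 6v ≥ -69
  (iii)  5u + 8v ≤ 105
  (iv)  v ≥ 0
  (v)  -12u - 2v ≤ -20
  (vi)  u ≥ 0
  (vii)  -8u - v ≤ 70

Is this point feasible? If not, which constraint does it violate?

feasible

(i): 58 ≥ 51 ✓
(ii): -42 ≥ -69 ✓
(iii): 90 ≤ 105 ✓
(iv): 10 ≥ 0 ✓
(v): -44 ≤ -20 ✓
(vi): 2 ≥ 0 ✓
(vii): -26 ≤ 70 ✓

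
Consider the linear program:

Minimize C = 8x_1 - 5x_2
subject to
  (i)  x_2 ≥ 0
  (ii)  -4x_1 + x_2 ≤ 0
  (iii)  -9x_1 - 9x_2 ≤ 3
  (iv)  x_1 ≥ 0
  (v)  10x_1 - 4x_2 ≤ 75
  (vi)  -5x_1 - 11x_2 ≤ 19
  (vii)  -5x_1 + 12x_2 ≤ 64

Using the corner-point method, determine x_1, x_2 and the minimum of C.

x_1 = 64/43, x_2 = 256/43, minimum C = -768/43

Feasible corners and C = 8x_1 - 5x_2:
  (0, 0) → C = 0
  (15/2, 0) → C = 60
  (64/43, 256/43) → C = -768/43
  (289/25, 203/20) → C = 4173/100

The binding constraints are -4x_1 + x_2 = 0 and -5x_1 + 12x_2 = 64.
Solving simultaneously gives x_1 = 64/43, x_2 = 256/43.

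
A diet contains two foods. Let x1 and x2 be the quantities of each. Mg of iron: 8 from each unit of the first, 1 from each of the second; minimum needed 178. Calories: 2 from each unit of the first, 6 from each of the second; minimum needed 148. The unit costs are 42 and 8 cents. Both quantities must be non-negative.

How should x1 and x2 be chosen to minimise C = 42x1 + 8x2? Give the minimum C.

x1 = 20, x2 = 18, minimum C = 984

Corner points and C = 42x1 + 8x2:
  (0, 178) → C = 1424
  (74, 0) → C = 3108
  (20, 18) → C = 984
The feasible region is unbounded (it extends along (0, 1), (1, 0)), but C strictly increases along every unbounded feasible direction, so there is no improving ray and the minimum is attained at a vertex.

At the optimal vertex, 8x1 + x2 = 178 and 2x1 + 6x2 = 148.
Solving simultaneously gives x1 = 20, x2 = 18.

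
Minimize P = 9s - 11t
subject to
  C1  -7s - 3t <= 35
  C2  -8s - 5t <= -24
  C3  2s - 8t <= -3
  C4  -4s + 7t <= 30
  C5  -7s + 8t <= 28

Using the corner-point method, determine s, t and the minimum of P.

Vertices and P = 9s - 11t:
  (177/74, 36/37) → P = 801/74
  (52/99, 392/99) → P = -3844/99
  (44/17, 98/17) → P = -682/17
The feasible region is unbounded (it extends along (7, 4), (4, 1)), but P strictly increases along every unbounded feasible direction, so there is no improving ray and the minimum is attained at a vertex.

At the optimal vertex, -4s + 7t = 30 and -7s + 8t = 28.
Solving simultaneously gives s = 44/17, t = 98/17.

s = 44/17, t = 98/17, minimum P = -682/17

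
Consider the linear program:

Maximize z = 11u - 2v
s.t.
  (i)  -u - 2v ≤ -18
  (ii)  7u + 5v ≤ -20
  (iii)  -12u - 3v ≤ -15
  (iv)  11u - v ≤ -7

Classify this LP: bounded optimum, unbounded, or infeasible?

The boundaries -u - 2v = -18 and 7u + 5v = -20 meet at (-130/9, 146/9), but that point violates -12u - 3v ≤ -15. Every candidate vertex is excluded by some other constraint, so the feasible region is empty.

infeasible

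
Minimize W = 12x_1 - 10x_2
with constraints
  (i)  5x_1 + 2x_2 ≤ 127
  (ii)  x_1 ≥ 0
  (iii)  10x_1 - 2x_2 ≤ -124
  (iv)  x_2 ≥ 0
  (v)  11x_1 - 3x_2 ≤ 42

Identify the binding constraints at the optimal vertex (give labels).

(i) and (ii)

Vertices and W = 12x_1 - 10x_2:
  (0, 127/2) → W = -635
  (1/5, 63) → W = -3138/5
  (0, 62) → W = -620

The minimum is at (0, 127/2). Substituting into each constraint, equality holds for (i) and (ii); the remaining constraints have slack.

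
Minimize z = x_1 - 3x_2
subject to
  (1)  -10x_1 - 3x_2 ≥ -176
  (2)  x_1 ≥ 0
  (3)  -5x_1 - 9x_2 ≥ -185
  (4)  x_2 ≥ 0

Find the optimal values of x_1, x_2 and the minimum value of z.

x_1 = 0, x_2 = 185/9, minimum z = -185/3

Corner points and z = x_1 - 3x_2:
  (343/25, 194/15) → z = -627/25
  (88/5, 0) → z = 88/5
  (0, 185/9) → z = -185/3
  (0, 0) → z = 0

The binding constraints are x_1 = 0 and -5x_1 - 9x_2 = -185.
Solving simultaneously gives x_1 = 0, x_2 = 185/9.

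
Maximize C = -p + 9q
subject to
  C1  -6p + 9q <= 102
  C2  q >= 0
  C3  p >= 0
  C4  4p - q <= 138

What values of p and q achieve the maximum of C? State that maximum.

Vertices and C = -p + 9q:
  (0, 34/3) → C = 102
  (224/5, 206/5) → C = 326
  (0, 0) → C = 0
  (69/2, 0) → C = -69/2

p = 224/5, q = 206/5, maximum C = 326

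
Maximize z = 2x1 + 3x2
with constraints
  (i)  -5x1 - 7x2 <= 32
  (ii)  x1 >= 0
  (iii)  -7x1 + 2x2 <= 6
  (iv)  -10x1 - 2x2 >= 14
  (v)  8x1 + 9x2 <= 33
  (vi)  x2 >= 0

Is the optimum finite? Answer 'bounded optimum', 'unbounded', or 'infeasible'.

infeasible

The boundaries x1 = 0 and -7x1 + 2x2 = 6 meet at (0, 3), but that point violates -10x1 - 2x2 ≥ 14. Every candidate vertex is excluded by some other constraint, so the feasible region is empty.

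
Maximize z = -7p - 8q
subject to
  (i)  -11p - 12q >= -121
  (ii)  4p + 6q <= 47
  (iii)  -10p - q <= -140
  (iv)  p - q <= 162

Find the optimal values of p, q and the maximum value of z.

p = 302/11, q = -1480/11, maximum z = 9726/11

Vertices and z = -7p - 8q:
  (1559/109, -330/109) → z = -8273/109
  (2065/23, -1661/23) → z = -1167/23
  (302/11, -1480/11) → z = 9726/11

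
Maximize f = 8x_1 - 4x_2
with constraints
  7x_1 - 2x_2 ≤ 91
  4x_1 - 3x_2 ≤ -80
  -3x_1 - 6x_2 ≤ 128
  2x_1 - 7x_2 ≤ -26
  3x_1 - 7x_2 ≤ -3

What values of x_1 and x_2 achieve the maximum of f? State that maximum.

x_1 = 433/13, x_2 = 924/13, maximum f = -232/13

Vertices and f = 8x_1 - 4x_2:
  (433/13, 924/13) → f = -232/13
  (-241/11, -28/11) → f = -1816/11
  (-1052/33, -178/33) → f = -2568/11
The feasible region is unbounded (it extends along (2, 7), (-2, 1)), but f strictly decreases along every unbounded feasible direction, so there is no improving ray and the maximum is attained at a vertex.

The binding constraints are 7x_1 - 2x_2 = 91 and 4x_1 - 3x_2 = -80.
Solving simultaneously gives x_1 = 433/13, x_2 = 924/13.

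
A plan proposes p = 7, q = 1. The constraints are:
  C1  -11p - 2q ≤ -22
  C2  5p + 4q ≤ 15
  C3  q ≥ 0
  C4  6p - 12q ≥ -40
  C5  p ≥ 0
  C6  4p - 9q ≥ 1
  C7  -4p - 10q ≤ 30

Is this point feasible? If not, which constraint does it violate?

not feasible — violates C2

Constraint C2: 5p + 4q = 39, which is not ≤ 15. All other constraints are satisfied.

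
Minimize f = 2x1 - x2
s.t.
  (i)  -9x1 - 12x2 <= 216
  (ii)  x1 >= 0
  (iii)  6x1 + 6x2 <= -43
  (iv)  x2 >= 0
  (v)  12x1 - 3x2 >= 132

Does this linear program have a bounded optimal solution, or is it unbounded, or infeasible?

infeasible

The boundaries -9x1 - 12x2 = 216 and 6x1 + 6x2 = -43 meet at (130/3, -101/2), but that point violates x2 ≥ 0. Every candidate vertex is excluded by some other constraint, so the feasible region is empty.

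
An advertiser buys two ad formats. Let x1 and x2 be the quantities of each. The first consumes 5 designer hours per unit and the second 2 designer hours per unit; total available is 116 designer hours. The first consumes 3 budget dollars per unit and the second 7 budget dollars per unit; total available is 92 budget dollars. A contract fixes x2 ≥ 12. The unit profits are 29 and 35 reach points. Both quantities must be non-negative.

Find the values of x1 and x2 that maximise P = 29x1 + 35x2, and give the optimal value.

Vertices and P = 29x1 + 35x2:
  (0, 92/7) → P = 460
  (0, 12) → P = 420
  (8/3, 12) → P = 1492/3

At the optimal vertex, 3x1 + 7x2 = 92 and x2 = 12.
Solving simultaneously gives x1 = 8/3, x2 = 12.

x1 = 8/3, x2 = 12, maximum P = 1492/3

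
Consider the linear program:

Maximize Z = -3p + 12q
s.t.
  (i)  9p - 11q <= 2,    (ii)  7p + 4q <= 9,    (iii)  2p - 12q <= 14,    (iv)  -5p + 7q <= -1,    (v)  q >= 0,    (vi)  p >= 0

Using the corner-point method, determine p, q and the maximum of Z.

p = 3/8, q = 1/8, maximum Z = 3/8

Extreme points and Z = -3p + 12q:
  (3/8, 1/8) → Z = 3/8
  (2/9, 0) → Z = -2/3
  (1/5, 0) → Z = -3/5

At the optimal vertex, 9p - 11q = 2 and -5p + 7q = -1.
Solving simultaneously gives p = 3/8, q = 1/8.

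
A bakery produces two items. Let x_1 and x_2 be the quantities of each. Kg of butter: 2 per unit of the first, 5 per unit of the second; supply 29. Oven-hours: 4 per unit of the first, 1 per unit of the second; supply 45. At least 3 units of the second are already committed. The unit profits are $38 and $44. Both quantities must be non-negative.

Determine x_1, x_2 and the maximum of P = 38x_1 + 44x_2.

x_1 = 7, x_2 = 3, maximum P = 398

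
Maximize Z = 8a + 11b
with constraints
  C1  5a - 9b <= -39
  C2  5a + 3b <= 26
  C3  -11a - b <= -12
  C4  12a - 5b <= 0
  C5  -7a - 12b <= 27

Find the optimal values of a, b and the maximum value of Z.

a = 5/14, b = 113/14, maximum Z = 1283/14

Feasible corners and Z = 8a + 11b:
  (39/20, 65/12) → Z = 4511/60
  (69/104, 489/104) → Z = 5931/104
  (5/14, 113/14) → Z = 1283/14

The optimum lies where 5a + 3b = 26 and -11a - b = -12.
Solving simultaneously gives a = 5/14, b = 113/14.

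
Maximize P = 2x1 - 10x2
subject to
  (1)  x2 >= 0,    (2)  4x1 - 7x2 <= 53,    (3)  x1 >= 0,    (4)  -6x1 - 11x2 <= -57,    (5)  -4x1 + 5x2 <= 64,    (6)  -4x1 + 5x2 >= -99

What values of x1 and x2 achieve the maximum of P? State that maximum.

The feasible region is unbounded (it extends along (5, 4)), but P strictly decreases along every unbounded feasible direction, so there is no improving ray and the maximum is attained at a vertex.

The binding constraints are x2 = 0 and 4x1 - 7x2 = 53.
Solving simultaneously gives x1 = 53/4, x2 = 0.

x1 = 53/4, x2 = 0, maximum P = 53/2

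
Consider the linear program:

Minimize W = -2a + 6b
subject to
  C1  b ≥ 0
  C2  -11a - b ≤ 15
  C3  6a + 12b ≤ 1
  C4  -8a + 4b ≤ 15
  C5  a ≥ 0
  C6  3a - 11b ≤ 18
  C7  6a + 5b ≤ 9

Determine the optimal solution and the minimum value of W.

a = 1/6, b = 0, minimum W = -1/3

Extreme points and W = -2a + 6b:
  (1/6, 0) → W = -1/3
  (0, 0) → W = 0
  (0, 1/12) → W = 1/2

At the optimal vertex, b = 0 and 6a + 12b = 1.
Solving simultaneously gives a = 1/6, b = 0.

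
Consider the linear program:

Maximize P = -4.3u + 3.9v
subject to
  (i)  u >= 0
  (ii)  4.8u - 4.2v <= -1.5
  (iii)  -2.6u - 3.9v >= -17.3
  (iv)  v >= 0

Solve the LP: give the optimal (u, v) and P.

Vertices and P = -4.3u + 3.9v:
  (0, 5/14) → P = 39/28
  (0, 173/39) → P = 173/10
  (2227/988, 1449/494) → P = 17261/9880

At the optimal vertex, u = 0 and -2.6u - 3.9v = -17.3.
Solving simultaneously gives u = 0, v = 173/39.

u = 0, v = 173/39, maximum P = 173/10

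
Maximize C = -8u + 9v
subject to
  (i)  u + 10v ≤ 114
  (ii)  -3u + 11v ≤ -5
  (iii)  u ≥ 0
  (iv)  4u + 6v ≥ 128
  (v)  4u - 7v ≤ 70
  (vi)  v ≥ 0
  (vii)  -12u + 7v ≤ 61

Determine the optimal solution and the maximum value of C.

Vertices and C = -8u + 9v:
  (1304/41, 337/41) → C = -7399/41
  (1498/47, 386/47) → C = -8510/47
  (719/31, 182/31) → C = -4114/31
  (329/13, 58/13) → C = -2110/13

The binding constraints are -3u + 11v = -5 and 4u + 6v = 128.
Solving simultaneously gives u = 719/31, v = 182/31.

u = 719/31, v = 182/31, maximum C = -4114/31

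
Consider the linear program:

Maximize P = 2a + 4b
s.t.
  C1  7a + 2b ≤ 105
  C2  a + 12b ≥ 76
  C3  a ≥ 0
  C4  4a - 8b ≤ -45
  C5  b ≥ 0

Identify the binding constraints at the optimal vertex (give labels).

C1 and C3

Feasible corners and P = 2a + 4b:
  (0, 105/2) → P = 210
  (375/32, 735/64) → P = 555/8
  (0, 19/3) → P = 76/3
  (17/14, 349/56) → P = 383/14

The maximum is at (0, 105/2). Substituting into each constraint, equality holds for C1 and C3; the remaining constraints have slack.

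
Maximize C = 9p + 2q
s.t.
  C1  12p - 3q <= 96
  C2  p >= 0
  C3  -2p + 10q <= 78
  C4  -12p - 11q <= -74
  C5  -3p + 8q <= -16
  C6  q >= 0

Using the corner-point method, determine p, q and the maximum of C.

Extreme points and C = 9p + 2q:
  (240/29, 32/29) → C = 2224/29
  (8, 0) → C = 72
  (256/43, 10/43) → C = 2324/43
  (37/6, 0) → C = 111/2

p = 240/29, q = 32/29, maximum C = 2224/29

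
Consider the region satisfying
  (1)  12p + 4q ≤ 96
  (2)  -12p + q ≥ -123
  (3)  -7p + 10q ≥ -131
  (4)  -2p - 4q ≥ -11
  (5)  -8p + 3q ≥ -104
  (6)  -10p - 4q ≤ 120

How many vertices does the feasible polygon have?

5

Intersecting each pair of boundary lines and keeping only the points that satisfy every inequality leaves:
  (49/5, -27/5)
  (17/2, -3/2)
  (1099/113, -711/113)
  (-169/32, -1075/64)
  (-131/8, 175/16)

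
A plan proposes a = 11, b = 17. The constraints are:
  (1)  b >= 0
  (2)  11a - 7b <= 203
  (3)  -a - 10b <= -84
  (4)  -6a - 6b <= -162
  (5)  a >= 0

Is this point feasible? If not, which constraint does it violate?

feasible

(1): 17 ≥ 0 ✓
(2): 2 ≤ 203 ✓
(3): -181 ≤ -84 ✓
(4): -168 ≤ -162 ✓
(5): 11 ≥ 0 ✓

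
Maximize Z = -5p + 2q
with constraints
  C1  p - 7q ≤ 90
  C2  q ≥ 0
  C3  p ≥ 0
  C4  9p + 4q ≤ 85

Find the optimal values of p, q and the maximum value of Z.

Vertices and Z = -5p + 2q:
  (0, 0) → Z = 0
  (85/9, 0) → Z = -425/9
  (0, 85/4) → Z = 85/2

The binding constraints are p = 0 and 9p + 4q = 85.
Solving simultaneously gives p = 0, q = 85/4.

p = 0, q = 85/4, maximum Z = 85/2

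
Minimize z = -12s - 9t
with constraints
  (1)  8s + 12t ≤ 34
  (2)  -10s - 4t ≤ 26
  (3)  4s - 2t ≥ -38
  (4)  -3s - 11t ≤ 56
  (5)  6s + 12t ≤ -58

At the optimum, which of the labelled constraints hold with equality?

Vertices and z = -12s - 9t:
  (-31/49, -241/49) → z = 363/7
  (-5/6, -53/12) → z = 199/4
  (17/15, -27/5) → z = 35

The minimum is at (17/15, -27/5). Substituting into each constraint, equality holds for (4) and (5); the remaining constraints have slack.

(4) and (5)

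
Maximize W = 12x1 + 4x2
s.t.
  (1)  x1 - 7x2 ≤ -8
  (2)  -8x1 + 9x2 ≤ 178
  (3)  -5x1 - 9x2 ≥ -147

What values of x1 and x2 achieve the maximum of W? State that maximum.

Corner points and W = 12x1 + 4x2:
  (-1174/47, -114/47) → W = -14544/47
  (87/4, 17/4) → W = 278
  (-31/13, 2066/117) → W = 4916/117

At the optimal vertex, x1 - 7x2 = -8 and -5x1 - 9x2 = -147.
Solving simultaneously gives x1 = 87/4, x2 = 17/4.

x1 = 87/4, x2 = 17/4, maximum W = 278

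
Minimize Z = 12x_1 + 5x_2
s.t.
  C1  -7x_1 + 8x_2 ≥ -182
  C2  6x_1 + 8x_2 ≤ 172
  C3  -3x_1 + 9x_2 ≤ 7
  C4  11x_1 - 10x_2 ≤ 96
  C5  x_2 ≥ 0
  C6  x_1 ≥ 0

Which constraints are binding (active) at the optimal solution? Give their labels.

Feasible corners and Z = 12x_1 + 5x_2:
  (934/69, 365/69) → Z = 13033/69
  (0, 7/9) → Z = 35/9
  (96/11, 0) → Z = 1152/11
  (0, 0) → Z = 0

The minimum is at (0, 0). Substituting into each constraint, equality holds for C5 and C6; the remaining constraints have slack.

C5 and C6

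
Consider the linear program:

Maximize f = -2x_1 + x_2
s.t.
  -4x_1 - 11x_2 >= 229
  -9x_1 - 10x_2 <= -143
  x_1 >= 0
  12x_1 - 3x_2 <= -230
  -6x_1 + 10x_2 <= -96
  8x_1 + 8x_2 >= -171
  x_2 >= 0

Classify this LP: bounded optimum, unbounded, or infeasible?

The boundaries 8x_1 + 8x_2 = -171 and x_2 = 0 meet at (-171/8, 0), but that point violates -4x_1 - 11x_2 ≥ 229. Every candidate vertex is excluded by some other constraint, so the feasible region is empty.

infeasible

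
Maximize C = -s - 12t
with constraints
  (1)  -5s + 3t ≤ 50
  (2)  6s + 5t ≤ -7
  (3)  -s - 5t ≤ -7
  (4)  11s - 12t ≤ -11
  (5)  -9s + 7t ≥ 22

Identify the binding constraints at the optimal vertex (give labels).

Feasible corners and C = -s - 12t:
  (-271/43, 265/43) → C = -2909/43
  (-229/28, 85/28) → C = -113/4
  (-14/5, 49/25) → C = -518/25

The maximum is at (-14/5, 49/25). Substituting into each constraint, equality holds for (2) and (3); the remaining constraints have slack.

(2) and (3)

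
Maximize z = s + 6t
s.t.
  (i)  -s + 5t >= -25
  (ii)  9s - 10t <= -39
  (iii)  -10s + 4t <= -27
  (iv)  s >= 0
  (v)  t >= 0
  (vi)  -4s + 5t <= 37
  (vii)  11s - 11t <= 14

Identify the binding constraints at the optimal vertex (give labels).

Feasible corners and z = s + 6t:
  (213/32, 633/64) → z = 66
  (35, 177/5) → z = 1237/5
  (283/34, 239/17) → z = 3151/34

The maximum is at (35, 177/5). Substituting into each constraint, equality holds for (ii) and (vi); the remaining constraints have slack.

(ii) and (vi)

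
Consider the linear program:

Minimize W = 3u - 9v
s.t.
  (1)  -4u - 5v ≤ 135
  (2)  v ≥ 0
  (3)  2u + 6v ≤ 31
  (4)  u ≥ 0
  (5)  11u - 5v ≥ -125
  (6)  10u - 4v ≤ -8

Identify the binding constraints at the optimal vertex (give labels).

Extreme points and W = 3u - 9v:
  (0, 31/6) → W = -93/2
  (19/17, 163/34) → W = -1353/34
  (0, 2) → W = -18

The minimum is at (0, 31/6). Substituting into each constraint, equality holds for (3) and (4); the remaining constraints have slack.

(3) and (4)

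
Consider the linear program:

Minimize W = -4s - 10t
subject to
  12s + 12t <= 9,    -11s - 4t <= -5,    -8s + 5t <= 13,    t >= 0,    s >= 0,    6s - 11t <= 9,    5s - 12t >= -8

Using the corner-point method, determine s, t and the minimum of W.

Corner points and W = -4s - 10t:
  (2/7, 13/28) → W = -81/14
  (3/4, 0) → W = -3
  (5/11, 0) → W = -20/11

s = 2/7, t = 13/28, minimum W = -81/14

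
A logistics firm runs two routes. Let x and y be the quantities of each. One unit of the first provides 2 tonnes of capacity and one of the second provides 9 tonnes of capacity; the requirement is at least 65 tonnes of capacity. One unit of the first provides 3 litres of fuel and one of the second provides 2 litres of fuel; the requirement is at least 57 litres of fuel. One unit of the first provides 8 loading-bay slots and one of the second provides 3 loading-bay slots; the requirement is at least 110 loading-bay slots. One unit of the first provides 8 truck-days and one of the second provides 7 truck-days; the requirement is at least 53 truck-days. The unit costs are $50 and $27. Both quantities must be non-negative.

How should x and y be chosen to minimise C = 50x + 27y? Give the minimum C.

Feasible corners and C = 50x + 27y:
  (0, 110/3) → C = 990
  (65/2, 0) → C = 1625
  (383/23, 81/23) → C = 21337/23
  (7, 18) → C = 836
The feasible region is unbounded (it extends along (0, 1), (1, 0)), but C strictly increases along every unbounded feasible direction, so there is no improving ray and the minimum is attained at a vertex.

x = 7, y = 18, minimum C = 836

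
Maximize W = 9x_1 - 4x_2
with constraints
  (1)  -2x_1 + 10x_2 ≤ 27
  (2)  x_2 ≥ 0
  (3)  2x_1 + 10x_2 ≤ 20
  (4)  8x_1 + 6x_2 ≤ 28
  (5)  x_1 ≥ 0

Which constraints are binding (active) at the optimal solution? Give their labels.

(2) and (4)

Corner points and W = 9x_1 - 4x_2:
  (7/2, 0) → W = 63/2
  (0, 0) → W = 0
  (40/17, 26/17) → W = 256/17
  (0, 2) → W = -8

The maximum is at (7/2, 0). Substituting into each constraint, equality holds for (2) and (4); the remaining constraints have slack.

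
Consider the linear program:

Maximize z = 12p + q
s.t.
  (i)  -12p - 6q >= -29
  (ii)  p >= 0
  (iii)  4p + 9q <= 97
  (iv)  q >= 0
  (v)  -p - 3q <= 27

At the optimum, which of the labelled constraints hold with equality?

(i) and (iv)

Extreme points and z = 12p + q:
  (0, 29/6) → z = 29/6
  (29/12, 0) → z = 29
  (0, 0) → z = 0

The maximum is at (29/12, 0). Substituting into each constraint, equality holds for (i) and (iv); the remaining constraints have slack.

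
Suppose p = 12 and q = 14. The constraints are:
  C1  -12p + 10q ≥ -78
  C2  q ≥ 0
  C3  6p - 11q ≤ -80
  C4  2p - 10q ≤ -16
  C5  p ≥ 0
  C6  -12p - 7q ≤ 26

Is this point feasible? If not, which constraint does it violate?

feasible

C1: -4 ≥ -78 ✓
C2: 14 ≥ 0 ✓
C3: -82 ≤ -80 ✓
C4: -116 ≤ -16 ✓
C5: 12 ≥ 0 ✓
C6: -242 ≤ 26 ✓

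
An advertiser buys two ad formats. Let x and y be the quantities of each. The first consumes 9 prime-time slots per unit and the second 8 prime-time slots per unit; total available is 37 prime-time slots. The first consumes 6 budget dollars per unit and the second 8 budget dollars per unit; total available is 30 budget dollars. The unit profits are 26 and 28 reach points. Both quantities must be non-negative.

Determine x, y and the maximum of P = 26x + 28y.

x = 7/3, y = 2, maximum P = 350/3

Corner points and P = 26x + 28y:
  (0, 0) → P = 0
  (0, 15/4) → P = 105
  (37/9, 0) → P = 962/9
  (7/3, 2) → P = 350/3

The optimum lies where 9x + 8y = 37 and 6x + 8y = 30.
Solving simultaneously gives x = 7/3, y = 2.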